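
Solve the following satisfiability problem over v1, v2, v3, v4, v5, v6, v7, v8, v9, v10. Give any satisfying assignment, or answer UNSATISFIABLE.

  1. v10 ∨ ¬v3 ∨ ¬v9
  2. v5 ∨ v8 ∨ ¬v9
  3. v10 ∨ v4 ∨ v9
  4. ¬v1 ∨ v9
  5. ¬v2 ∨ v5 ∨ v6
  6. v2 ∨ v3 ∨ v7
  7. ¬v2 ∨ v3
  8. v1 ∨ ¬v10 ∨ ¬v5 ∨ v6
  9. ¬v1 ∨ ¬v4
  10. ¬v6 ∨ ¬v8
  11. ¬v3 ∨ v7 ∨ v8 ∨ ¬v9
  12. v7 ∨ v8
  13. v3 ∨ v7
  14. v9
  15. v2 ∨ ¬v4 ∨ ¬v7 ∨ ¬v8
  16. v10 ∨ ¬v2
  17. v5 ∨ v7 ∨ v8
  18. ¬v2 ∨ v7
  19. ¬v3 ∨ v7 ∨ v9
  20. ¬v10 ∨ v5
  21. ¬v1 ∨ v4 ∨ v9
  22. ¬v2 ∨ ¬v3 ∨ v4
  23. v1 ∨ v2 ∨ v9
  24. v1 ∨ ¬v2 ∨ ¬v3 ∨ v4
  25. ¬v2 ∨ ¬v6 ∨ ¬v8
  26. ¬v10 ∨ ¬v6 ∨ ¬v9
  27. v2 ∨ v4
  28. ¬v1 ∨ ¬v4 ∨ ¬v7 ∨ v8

v1 = False, v2 = False, v3 = False, v4 = True, v5 = True, v6 = False, v7 = True, v8 = False, v9 = True, v10 = False

Unit clause (v9) forces v9 = True.
Set v1 = False.
Set v2 = False.
  then (v2 ∨ v4) forces v4 = True.
Set v3 = False.
  then (v2 ∨ v3 ∨ v7) forces v7 = True.
  then (v2 ∨ ¬v4 ∨ ¬v7 ∨ ¬v8) forces v8 = False.
  then (v5 ∨ v8 ∨ ¬v9) forces v5 = True.
Set v6 = False.
  then (v1 ∨ ¬v10 ∨ ¬v5 ∨ v6) forces v10 = False.
All clauses satisfied.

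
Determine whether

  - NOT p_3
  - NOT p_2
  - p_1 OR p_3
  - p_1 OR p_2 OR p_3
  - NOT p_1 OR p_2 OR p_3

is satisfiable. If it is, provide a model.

UNSATISFIABLE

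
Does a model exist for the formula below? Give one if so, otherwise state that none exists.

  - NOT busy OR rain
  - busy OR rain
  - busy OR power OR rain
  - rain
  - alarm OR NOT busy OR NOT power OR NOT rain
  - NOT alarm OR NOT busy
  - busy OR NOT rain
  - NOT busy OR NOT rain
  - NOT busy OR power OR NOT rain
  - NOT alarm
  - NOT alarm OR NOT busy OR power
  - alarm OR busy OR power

Case rain = True:
  (busy OR NOT rain) forces busy = True.
  Clause (NOT busy OR NOT rain) is falsified — contradiction.
Case rain = False:
  Clause (rain) is falsified — contradiction.
Both cases fail, so the formula is unsatisfiable.

Unsatisfiable — no assignment works.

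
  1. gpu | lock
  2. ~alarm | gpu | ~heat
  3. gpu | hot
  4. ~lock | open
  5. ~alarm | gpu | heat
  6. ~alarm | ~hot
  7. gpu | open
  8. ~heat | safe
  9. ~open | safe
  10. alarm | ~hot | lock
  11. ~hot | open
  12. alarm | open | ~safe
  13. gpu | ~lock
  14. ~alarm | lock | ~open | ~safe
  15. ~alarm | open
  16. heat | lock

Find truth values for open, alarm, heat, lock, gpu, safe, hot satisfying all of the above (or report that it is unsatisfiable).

open = True; alarm = False; heat = True; lock = True; gpu = True; safe = True; hot = False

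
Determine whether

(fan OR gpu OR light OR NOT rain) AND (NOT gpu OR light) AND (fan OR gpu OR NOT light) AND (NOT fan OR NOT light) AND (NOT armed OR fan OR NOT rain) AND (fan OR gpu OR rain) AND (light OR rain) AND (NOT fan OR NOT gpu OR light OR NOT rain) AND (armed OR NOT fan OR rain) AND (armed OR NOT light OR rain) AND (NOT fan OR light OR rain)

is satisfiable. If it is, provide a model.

Set armed = False.
Try rain = False:
  (light OR rain) forces light = True.
  clause (armed OR NOT light OR rain) is falsified — backtrack.
So rain = True.
Set fan = True.
  then (NOT fan OR NOT light) forces light = False.
  then (NOT fan OR NOT gpu OR light OR NOT rain) forces gpu = False.
All clauses satisfied.

armed: False; rain: True; fan: True; light: False; gpu: False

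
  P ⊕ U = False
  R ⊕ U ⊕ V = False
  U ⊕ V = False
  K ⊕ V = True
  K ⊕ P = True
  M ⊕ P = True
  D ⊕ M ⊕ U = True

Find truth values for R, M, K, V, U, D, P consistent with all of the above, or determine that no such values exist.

R = False, M = False, K = False, V = True, U = True, D = False, P = True

P ⊕ U = T ⊕ T = False ✓
R ⊕ U ⊕ V = F ⊕ T ⊕ T = False ✓
U ⊕ V = T ⊕ T = False ✓
K ⊕ V = F ⊕ T = True ✓
K ⊕ P = F ⊕ T = True ✓
M ⊕ P = F ⊕ T = True ✓
D ⊕ M ⊕ U = F ⊕ F ⊕ T = True ✓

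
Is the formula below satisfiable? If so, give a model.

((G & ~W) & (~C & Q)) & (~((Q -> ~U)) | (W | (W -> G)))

W = False; C = False; G = True; U = True; Q = True

  (G & ~W) & (~C & Q) = True
    G & ~W = True
      ~W = True
    ~C & Q = True
      ~C = True
  ~((Q -> ~U)) | (W | (W -> G)) = True
    ~((Q -> ~U)) = True
      Q -> ~U = False
        ~U = False
    W | (W -> G) = True
      W -> G = True
Both conjuncts True, so the formula holds.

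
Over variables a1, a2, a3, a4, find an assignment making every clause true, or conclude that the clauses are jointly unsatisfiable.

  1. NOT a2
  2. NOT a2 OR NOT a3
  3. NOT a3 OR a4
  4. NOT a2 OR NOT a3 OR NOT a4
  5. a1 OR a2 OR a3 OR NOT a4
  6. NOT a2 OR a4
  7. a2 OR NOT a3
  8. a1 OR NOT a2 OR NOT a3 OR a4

Unit clause (NOT a2) forces a2 = False.
In (a2 OR NOT a3) only NOT a3 is left, so a3 = False.
Set a1 = True.
Set a4 = True.
Check each clause:
  (NOT a2): NOT a2 holds.
  (NOT a2 OR NOT a3): NOT a2 holds.
  (NOT a3 OR a4): NOT a3 holds.
  (NOT a2 OR NOT a3 OR NOT a4): NOT a2 holds.
  (a1 OR a2 OR a3 OR NOT a4): a1 holds.
  (NOT a2 OR a4): NOT a2 holds.
  (a2 OR NOT a3): NOT a3 holds.
  (a1 OR NOT a2 OR NOT a3 OR a4): a1 holds.
All clauses satisfied.

a1 = True; a2 = False; a3 = False; a4 = True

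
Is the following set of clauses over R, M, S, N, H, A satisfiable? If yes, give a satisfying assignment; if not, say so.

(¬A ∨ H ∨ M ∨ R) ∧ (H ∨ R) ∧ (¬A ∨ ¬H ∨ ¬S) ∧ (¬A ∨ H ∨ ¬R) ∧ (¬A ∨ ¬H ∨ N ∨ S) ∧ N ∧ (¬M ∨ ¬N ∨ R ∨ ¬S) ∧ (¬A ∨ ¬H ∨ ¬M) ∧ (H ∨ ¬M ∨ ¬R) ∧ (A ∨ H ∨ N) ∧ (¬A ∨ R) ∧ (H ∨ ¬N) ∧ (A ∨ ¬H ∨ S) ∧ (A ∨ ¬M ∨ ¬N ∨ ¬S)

Unit clause (N) forces N = True.
In (H ∨ ¬N) only H is left, so H = True.
Set R = False.
  then (¬A ∨ R) forces A = False.
  then (A ∨ ¬H ∨ S) forces S = True.
  then (A ∨ ¬M ∨ ¬N ∨ ¬S) forces M = False.
All clauses satisfied.

R=F; M=F; S=T; N=T; H=T; A=F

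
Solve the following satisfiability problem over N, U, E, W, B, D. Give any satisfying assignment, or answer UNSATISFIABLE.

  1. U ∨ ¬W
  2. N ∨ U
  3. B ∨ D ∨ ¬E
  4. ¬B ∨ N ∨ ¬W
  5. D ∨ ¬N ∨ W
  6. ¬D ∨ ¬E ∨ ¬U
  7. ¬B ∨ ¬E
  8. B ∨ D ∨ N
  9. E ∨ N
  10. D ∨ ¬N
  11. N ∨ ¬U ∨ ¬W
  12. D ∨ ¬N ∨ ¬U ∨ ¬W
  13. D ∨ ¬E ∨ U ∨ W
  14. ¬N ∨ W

N = True, U = True, E = False, W = True, B = False, D = True

Try N = False:
  (N ∨ U) forces U = True.
  (E ∨ N) forces E = True.
  (¬D ∨ ¬E ∨ ¬U) forces D = False.
  (B ∨ D ∨ ¬E) forces B = True.
  clause (¬B ∨ ¬E) is falsified — backtrack.
So N = True.
  then (D ∨ ¬N) forces D = True.
  then (¬N ∨ W) forces W = True.
  then (U ∨ ¬W) forces U = True.
  then (¬D ∨ ¬E ∨ ¬U) forces E = False.
Set B = False.
All clauses satisfied.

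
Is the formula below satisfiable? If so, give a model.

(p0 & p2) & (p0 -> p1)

p0 = True, p1 = True, p2 = True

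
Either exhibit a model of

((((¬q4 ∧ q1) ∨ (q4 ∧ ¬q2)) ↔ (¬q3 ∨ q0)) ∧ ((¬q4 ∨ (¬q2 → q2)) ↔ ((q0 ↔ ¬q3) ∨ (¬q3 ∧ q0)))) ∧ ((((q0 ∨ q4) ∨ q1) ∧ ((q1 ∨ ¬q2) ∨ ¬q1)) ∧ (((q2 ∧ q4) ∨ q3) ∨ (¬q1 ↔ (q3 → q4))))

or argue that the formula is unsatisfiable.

q0 = True, q1 = False, q2 = False, q3 = True, q4 = True

  (((¬q4 ∧ q1) ∨ (q4 ∧ ¬q2)) ↔ (¬q3 ∨ q0)) ∧ ((¬q4 ∨ (¬q2 → q2)) ↔ ((q0 ↔ ¬q3) ∨ (¬q3 ∧ q0))) = True
    ((¬q4 ∧ q1) ∨ (q4 ∧ ¬q2)) ↔ (¬q3 ∨ q0) = True
      (¬q4 ∧ q1) ∨ (q4 ∧ ¬q2) = True
        ¬q4 ∧ q1 = False
          ¬q4 = False
        q4 ∧ ¬q2 = True
          ¬q2 = True
      ¬q3 ∨ q0 = True
        ¬q3 = False
    (¬q4 ∨ (¬q2 → q2)) ↔ ((q0 ↔ ¬q3) ∨ (¬q3 ∧ q0)) = True
      ¬q4 ∨ (¬q2 → q2) = False
        ¬q4 = False
        ¬q2 → q2 = False
          ¬q2 = True
      (q0 ↔ ¬q3) ∨ (¬q3 ∧ q0) = False
        q0 ↔ ¬q3 = False
          ¬q3 = False
        ¬q3 ∧ q0 = False
          ¬q3 = False
  (((q0 ∨ q4) ∨ q1) ∧ ((q1 ∨ ¬q2) ∨ ¬q1)) ∧ (((q2 ∧ q4) ∨ q3) ∨ (¬q1 ↔ (q3 → q4))) = True
    ((q0 ∨ q4) ∨ q1) ∧ ((q1 ∨ ¬q2) ∨ ¬q1) = True
      (q0 ∨ q4) ∨ q1 = True
        q0 ∨ q4 = True
      (q1 ∨ ¬q2) ∨ ¬q1 = True
        q1 ∨ ¬q2 = True
          ¬q2 = True
        ¬q1 = True
    ((q2 ∧ q4) ∨ q3) ∨ (¬q1 ↔ (q3 → q4)) = True
      (q2 ∧ q4) ∨ q3 = True
        q2 ∧ q4 = False
      ¬q1 ↔ (q3 → q4) = True
        ¬q1 = True
        q3 → q4 = True
Both conjuncts True, so the formula holds.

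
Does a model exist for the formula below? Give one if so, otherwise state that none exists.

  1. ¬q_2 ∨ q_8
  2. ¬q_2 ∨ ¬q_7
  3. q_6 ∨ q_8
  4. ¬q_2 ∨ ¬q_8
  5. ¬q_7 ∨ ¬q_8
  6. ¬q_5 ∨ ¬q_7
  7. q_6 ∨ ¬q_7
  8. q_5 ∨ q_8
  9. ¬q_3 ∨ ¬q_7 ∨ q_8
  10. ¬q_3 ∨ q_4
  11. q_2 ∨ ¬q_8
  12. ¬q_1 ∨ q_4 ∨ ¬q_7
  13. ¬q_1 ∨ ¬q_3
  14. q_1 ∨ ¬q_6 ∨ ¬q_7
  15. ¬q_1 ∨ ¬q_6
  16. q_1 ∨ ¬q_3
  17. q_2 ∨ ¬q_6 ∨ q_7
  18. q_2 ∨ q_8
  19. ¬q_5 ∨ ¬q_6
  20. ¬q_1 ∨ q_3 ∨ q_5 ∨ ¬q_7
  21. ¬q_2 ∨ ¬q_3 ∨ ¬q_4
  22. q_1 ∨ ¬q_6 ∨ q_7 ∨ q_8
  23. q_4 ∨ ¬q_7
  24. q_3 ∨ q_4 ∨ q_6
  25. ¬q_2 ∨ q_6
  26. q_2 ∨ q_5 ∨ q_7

Unsatisfiable — no assignment works.

Case q_2 = True:
  (¬q_2 ∨ q_8) forces q_8 = True.
  Clause (¬q_2 ∨ ¬q_8) is falsified — contradiction.
Case q_2 = False:
  (q_2 ∨ ¬q_8) forces q_8 = False.
  Clause (q_2 ∨ q_8) is falsified — contradiction.
Both cases fail, so the formula is unsatisfiable.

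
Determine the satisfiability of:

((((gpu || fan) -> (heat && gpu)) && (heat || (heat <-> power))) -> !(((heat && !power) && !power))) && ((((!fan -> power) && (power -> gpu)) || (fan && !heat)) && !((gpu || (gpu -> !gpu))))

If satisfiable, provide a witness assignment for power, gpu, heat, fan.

The conjunct !((gpu || (gpu -> !gpu))) is unsatisfiable on its own:
  gpu=F: evaluates to False.
  gpu=T: evaluates to False.
So the whole conjunction is unsatisfiable.

The formula is unsatisfiable.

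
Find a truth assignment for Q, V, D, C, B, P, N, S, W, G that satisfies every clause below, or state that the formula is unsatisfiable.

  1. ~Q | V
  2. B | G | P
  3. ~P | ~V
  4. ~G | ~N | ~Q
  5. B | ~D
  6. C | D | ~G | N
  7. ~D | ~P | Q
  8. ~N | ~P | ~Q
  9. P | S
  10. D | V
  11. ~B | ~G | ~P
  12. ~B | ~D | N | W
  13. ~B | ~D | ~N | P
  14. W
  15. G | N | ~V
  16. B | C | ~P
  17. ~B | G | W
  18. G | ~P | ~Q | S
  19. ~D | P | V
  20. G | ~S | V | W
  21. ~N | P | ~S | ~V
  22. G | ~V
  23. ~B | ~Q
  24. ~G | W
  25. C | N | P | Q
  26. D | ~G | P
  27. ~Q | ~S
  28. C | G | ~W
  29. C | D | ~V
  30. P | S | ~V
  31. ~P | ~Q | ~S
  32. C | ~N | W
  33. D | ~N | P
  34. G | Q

Q = False, V = True, D = True, C = True, B = True, P = False, N = False, S = True, W = True, G = True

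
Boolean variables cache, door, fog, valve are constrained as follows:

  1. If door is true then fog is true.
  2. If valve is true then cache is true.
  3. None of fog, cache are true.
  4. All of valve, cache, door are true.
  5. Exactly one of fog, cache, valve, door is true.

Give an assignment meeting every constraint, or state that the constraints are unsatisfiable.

Case cache = True:
  Constraint (3) is violated (cache=T) — contradiction.
Case cache = False:
  Constraint (4) is violated (cache=F) — contradiction.
Both cases fail — unsatisfiable.

No satisfying assignment exists.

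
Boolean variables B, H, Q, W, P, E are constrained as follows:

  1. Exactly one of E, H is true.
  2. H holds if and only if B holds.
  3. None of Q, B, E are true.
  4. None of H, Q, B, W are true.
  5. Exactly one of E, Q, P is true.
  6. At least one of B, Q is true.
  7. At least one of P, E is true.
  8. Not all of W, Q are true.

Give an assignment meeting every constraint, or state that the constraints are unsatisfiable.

Case Q = True:
  Constraint (3) is violated (Q=T) — contradiction.
Case Q = False:
  (3) forces B = False.
  Constraint (6) is violated (B=F, Q=F) — contradiction.
Both cases fail — unsatisfiable.

UNSATISFIABLE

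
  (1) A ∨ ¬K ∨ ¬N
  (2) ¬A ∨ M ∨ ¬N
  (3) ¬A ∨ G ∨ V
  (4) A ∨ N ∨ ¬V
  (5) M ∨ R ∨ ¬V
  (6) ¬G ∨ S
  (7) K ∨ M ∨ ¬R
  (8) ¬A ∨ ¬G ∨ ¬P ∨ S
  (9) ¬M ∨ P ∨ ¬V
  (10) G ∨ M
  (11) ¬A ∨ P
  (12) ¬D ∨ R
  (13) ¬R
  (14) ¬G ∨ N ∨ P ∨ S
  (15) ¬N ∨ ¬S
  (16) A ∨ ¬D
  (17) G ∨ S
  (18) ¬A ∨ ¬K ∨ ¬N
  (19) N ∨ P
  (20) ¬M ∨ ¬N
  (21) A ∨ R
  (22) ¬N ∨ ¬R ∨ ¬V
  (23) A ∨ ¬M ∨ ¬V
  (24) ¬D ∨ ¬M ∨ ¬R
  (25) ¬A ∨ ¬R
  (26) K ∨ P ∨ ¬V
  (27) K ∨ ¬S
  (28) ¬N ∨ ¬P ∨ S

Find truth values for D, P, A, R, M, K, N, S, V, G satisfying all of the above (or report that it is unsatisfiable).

D=F, P=T, A=T, R=F, M=F, K=T, N=F, S=T, V=F, G=T

Unit clause (¬R) forces R = False.
In (A ∨ R) only A is left, so A = True.
In (¬A ∨ P) only P is left, so P = True.
In (¬D ∨ R) only ¬D is left, so D = False.
Set M = False.
  then (¬A ∨ M ∨ ¬N) forces N = False.
  then (M ∨ R ∨ ¬V) forces V = False.
  then (G ∨ M) forces G = True.
  then (¬G ∨ S) forces S = True.
  then (K ∨ ¬S) forces K = True.
All clauses satisfied.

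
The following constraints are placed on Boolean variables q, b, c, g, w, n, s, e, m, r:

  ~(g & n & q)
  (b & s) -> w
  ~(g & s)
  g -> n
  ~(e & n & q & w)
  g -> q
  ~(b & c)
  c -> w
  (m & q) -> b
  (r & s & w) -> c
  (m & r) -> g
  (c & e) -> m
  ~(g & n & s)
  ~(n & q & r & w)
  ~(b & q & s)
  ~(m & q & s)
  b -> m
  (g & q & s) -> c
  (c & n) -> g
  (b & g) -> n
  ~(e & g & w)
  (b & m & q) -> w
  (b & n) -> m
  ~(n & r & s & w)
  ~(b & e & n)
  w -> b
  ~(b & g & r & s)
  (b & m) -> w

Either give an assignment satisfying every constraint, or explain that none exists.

q: False, b: False, c: False, g: False, w: False, n: True, s: True, e: True, m: False, r: True

Set q = False.
  then (~g | q) forces g = False.
Set b = False.
  then (b | ~w) forces w = False.
  then (~c | w) forces c = False.
Set n = True.
Set s = True.
Set e = True.
Set m = False.
Set r = True.
All clauses satisfied.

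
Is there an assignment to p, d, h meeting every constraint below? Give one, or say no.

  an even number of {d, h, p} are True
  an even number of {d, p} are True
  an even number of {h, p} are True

p = False; d = False; h = False

{d, h, p}: 0 true → even ✓
{d, p}: 0 true → even ✓
{h, p}: 0 true → even ✓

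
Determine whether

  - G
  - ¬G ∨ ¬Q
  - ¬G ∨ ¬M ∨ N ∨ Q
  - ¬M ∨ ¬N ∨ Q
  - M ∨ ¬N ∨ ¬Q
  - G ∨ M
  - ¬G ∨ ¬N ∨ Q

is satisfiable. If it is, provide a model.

G: True, Q: False, N: False, M: False

Unit clause (G) forces G = True.
In (¬G ∨ ¬Q) only ¬Q is left, so Q = False.
In (¬G ∨ ¬N ∨ Q) only ¬N is left, so N = False.
In (¬G ∨ ¬M ∨ N ∨ Q) only ¬M is left, so M = False.
Check each clause:
  (G): G holds.
  (¬G ∨ ¬Q): ¬Q holds.
  (¬G ∨ ¬M ∨ N ∨ Q): ¬M holds.
  (¬M ∨ ¬N ∨ Q): ¬M holds.
  (M ∨ ¬N ∨ ¬Q): ¬N holds.
  (G ∨ M): G holds.
  (¬G ∨ ¬N ∨ Q): ¬N holds.
All clauses satisfied.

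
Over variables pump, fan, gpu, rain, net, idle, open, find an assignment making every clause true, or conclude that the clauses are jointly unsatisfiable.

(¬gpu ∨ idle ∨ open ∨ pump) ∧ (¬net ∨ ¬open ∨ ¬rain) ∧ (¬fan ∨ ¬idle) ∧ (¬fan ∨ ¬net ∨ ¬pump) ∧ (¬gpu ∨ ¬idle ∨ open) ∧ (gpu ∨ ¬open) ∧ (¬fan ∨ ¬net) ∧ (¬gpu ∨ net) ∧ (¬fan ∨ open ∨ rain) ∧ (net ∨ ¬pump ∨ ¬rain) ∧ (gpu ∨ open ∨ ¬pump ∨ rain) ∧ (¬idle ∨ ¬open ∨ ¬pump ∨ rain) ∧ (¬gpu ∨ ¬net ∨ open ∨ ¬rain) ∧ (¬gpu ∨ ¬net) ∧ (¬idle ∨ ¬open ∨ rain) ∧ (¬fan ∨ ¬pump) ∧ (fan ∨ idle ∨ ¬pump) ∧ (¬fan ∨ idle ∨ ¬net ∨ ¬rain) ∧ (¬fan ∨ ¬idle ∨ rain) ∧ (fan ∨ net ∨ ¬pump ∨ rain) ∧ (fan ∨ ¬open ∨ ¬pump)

pump = False, fan = False, gpu = False, rain = True, net = False, idle = True, open = False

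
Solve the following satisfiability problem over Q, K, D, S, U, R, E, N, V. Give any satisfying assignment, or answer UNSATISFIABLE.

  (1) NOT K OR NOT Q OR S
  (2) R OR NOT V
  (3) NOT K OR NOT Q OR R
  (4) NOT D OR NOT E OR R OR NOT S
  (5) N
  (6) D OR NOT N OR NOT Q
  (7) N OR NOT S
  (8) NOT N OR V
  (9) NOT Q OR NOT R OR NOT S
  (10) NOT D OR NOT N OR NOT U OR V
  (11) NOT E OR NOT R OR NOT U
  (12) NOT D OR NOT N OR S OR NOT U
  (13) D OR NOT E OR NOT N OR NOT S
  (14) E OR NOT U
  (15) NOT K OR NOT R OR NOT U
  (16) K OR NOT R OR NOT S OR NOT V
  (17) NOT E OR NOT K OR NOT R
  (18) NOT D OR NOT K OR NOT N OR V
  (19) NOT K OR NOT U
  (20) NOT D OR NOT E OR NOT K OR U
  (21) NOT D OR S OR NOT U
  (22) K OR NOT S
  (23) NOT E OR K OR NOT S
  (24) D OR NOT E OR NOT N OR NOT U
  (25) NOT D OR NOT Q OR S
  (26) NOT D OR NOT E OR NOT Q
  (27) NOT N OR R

Q: False, K: False, D: False, S: False, U: False, R: True, E: True, N: True, V: True

Unit clause (N) forces N = True.
In (NOT N OR V) only V is left, so V = True.
In (NOT N OR R) only R is left, so R = True.
Set Q = False.
Set K = False.
  then (K OR NOT R OR NOT S OR NOT V) forces S = False.
Set D = False.
Try U = True:
  (NOT E OR NOT R OR NOT U) forces E = False.
  clause (E OR NOT U) is falsified — backtrack.
So U = False.
Set E = True.
All clauses satisfied.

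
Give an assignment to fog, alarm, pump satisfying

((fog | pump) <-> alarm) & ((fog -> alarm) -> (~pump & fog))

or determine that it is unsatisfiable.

fog: True, alarm: True, pump: False

  (fog | pump) <-> alarm = True
    fog | pump = True
  (fog -> alarm) -> (~pump & fog) = True
    fog -> alarm = True
    ~pump & fog = True
      ~pump = True
Both conjuncts True, so the formula holds.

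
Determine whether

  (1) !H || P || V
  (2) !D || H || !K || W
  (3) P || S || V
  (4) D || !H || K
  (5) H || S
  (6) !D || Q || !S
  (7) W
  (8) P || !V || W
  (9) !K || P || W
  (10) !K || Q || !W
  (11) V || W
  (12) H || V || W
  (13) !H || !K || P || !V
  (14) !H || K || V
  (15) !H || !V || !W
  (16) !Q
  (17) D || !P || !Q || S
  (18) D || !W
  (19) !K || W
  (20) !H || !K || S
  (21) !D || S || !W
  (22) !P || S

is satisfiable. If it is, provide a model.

No satisfying assignment exists.

Case Q = True:
  Clause (!Q) is falsified — contradiction.
Case Q = False:
  (W) forces W = True.
  (!K || Q || !W) forces K = False.
  (D || !W) forces D = True.
  (!D || Q || !S) forces S = False.
  Clause (!D || S || !W) is falsified — contradiction.
Both cases fail, so the formula is unsatisfiable.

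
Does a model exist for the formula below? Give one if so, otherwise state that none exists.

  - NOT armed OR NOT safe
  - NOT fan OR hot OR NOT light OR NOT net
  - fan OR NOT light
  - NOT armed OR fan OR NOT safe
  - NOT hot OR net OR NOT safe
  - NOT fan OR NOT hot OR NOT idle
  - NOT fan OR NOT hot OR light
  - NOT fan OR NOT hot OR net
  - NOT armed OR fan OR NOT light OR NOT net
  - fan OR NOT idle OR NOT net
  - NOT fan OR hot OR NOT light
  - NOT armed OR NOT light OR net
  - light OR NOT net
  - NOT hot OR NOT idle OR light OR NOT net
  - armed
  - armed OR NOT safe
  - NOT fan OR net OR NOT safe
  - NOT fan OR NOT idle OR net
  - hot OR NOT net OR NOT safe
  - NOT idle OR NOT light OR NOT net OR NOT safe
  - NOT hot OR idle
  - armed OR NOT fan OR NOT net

armed = True, fan = False, net = False, light = False, hot = False, idle = True, safe = False

Unit clause (armed) forces armed = True.
In (NOT armed OR NOT safe) only NOT safe is left, so safe = False.
Set fan = False.
  then (fan OR NOT light) forces light = False.
  then (light OR NOT net) forces net = False.
Set hot = False.
Set idle = True.
All clauses satisfied.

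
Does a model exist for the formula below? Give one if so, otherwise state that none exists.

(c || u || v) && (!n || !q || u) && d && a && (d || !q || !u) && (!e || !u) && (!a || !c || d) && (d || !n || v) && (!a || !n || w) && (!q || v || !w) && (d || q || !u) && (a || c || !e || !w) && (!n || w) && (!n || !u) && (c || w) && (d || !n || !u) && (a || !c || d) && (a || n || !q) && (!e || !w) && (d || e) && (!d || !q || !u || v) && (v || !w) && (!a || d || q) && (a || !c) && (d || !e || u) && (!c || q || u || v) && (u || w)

Unit clause (d) forces d = True.
Unit clause (a) forces a = True.
Set v = True.
Set w = True.
  then (!e || !w) forces e = False.
Set q = True.
Set u = False.
  then (!n || !q || u) forces n = False.
Set c = False.
All clauses satisfied.

v = True, w = True, d = True, q = True, u = False, e = False, a = True, n = False, c = False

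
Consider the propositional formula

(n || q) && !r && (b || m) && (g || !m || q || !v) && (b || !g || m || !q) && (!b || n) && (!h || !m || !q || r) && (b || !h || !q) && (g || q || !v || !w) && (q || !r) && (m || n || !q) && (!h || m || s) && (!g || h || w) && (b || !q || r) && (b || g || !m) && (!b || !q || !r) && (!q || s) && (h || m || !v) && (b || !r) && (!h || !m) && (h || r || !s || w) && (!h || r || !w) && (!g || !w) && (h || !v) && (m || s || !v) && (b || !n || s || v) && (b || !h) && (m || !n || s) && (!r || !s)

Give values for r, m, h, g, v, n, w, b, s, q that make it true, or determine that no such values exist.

r = False; m = False; h = True; g = True; v = True; n = True; w = False; b = True; s = True; q = True

Unit clause (!r) forces r = False.
Set m = False.
  then (b || m) forces b = True.
  then (!b || n) forces n = True.
  then (m || !n || s) forces s = True.
Set h = True.
  then (!h || r || !w) forces w = False.
Set g = True.
Set v = True.
Set q = True.
All clauses satisfied.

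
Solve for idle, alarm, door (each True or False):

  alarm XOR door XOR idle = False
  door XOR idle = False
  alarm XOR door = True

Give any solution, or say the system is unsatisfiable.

idle: True, alarm: False, door: True

alarm XOR door XOR idle = F XOR T XOR T = False ✓
door XOR idle = T XOR T = False ✓
alarm XOR door = F XOR T = True ✓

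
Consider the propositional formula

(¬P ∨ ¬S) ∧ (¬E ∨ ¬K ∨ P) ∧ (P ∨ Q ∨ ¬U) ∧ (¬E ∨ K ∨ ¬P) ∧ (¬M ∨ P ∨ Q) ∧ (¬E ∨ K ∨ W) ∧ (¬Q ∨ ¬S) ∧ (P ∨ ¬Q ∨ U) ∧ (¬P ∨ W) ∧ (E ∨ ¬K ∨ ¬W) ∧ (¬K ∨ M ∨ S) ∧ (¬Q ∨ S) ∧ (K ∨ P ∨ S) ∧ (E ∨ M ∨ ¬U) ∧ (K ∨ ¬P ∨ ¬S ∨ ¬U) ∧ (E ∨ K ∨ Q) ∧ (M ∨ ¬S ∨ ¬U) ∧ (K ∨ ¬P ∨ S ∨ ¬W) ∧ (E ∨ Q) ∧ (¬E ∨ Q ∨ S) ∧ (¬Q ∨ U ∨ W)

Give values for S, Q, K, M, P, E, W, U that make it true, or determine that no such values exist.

Try S = False:
  (¬Q ∨ S) forces Q = False.
  (E ∨ Q) forces E = True.
  clause (¬E ∨ Q ∨ S) is falsified — backtrack.
So S = True.
  then (¬P ∨ ¬S) forces P = False.
  then (¬Q ∨ ¬S) forces Q = False.
  then (E ∨ Q) forces E = True.
  then (¬E ∨ ¬K ∨ P) forces K = False.
  then (P ∨ Q ∨ ¬U) forces U = False.
  then (¬M ∨ P ∨ Q) forces M = False.
  then (¬E ∨ K ∨ W) forces W = True.
All clauses satisfied.

S = True, Q = False, K = False, M = False, P = False, E = True, W = True, U = False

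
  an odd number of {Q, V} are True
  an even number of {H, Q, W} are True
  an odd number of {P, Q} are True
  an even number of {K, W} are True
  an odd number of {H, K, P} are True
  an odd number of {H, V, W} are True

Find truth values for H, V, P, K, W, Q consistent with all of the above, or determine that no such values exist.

H=F, V=F, P=F, K=T, W=T, Q=T

{Q, V}: 1 true → odd ✓
{H, Q, W}: 2 true → even ✓
{P, Q}: 1 true → odd ✓
{K, W}: 2 true → even ✓
{H, K, P}: 1 true → odd ✓
{H, V, W}: 1 true → odd ✓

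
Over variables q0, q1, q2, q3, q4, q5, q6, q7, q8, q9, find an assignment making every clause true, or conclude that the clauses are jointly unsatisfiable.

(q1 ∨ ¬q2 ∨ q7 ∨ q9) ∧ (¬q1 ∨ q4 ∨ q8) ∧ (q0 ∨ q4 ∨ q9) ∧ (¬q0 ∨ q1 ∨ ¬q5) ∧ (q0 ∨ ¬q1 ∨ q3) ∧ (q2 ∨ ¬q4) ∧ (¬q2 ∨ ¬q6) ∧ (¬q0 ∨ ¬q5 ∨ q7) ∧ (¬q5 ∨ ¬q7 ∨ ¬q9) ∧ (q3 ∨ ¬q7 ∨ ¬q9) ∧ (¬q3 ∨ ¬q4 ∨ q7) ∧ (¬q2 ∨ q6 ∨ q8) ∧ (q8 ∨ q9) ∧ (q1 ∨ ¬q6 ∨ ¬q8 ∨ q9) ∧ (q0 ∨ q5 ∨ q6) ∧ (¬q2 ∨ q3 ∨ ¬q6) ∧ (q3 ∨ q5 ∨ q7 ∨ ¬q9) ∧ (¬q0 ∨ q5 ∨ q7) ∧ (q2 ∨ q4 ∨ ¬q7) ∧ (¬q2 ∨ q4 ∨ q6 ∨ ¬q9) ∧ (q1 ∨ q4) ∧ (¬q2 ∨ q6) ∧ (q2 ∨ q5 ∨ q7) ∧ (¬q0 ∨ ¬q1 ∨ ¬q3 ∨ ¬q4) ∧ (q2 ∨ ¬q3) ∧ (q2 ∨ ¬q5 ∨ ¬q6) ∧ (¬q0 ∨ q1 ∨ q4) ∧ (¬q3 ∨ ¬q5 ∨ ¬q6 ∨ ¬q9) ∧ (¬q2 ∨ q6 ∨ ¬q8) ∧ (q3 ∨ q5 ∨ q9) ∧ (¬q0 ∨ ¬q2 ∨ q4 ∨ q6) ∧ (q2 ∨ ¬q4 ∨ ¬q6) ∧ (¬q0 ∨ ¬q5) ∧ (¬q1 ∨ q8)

No satisfying assignment exists.

Case q2 = True:
  (¬q2 ∨ ¬q6) forces q6 = False.
  Clause (¬q2 ∨ q6) is falsified — contradiction.
Case q2 = False:
  (q2 ∨ ¬q4) forces q4 = False.
  (q2 ∨ q4 ∨ ¬q7) forces q7 = False.
  (q1 ∨ q4) forces q1 = True.
  (¬q1 ∨ q4 ∨ q8) forces q8 = True.
  (q2 ∨ q5 ∨ q7) forces q5 = True.
  (¬q0 ∨ ¬q5 ∨ q7) forces q0 = False.
  (q0 ∨ q4 ∨ q9) forces q9 = True.
  (q0 ∨ ¬q1 ∨ q3) forces q3 = True.
  Clause (q2 ∨ ¬q3) is falsified — contradiction.
Both cases fail, so the formula is unsatisfiable.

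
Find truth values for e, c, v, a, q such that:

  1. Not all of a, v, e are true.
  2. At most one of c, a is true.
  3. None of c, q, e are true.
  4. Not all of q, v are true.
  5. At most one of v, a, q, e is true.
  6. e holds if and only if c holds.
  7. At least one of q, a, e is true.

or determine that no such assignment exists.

e: False; c: False; v: False; a: True; q: False

  (1) {a, v, e}: 1/3 true — not all ✓
  (2) {c, a}: 1 true — at most one ✓
  (3) {c, q, e}: 0 true — none ✓
  (4) {q, v}: 0/2 true — not all ✓
  (5) {v, a, q, e}: 1 true — at most one ✓
  (6) e=F, c=F — same ✓
  (7) {q, a, e}: 1 true — at least one ✓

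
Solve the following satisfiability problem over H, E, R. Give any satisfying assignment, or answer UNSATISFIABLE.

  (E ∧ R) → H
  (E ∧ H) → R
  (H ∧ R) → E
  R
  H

Unit clause (R) forces R = True.
Unit clause (H) forces H = True.
In (E ∨ ¬H ∨ ¬R) only E is left, so E = True.
Check each clause:
  (R): R holds.
  (H): H holds.
  (¬E ∨ H ∨ ¬R): H holds.
  (¬E ∨ ¬H ∨ R): R holds.
  (E ∨ ¬H ∨ ¬R): E holds.
All clauses satisfied.

H = True; E = True; R = True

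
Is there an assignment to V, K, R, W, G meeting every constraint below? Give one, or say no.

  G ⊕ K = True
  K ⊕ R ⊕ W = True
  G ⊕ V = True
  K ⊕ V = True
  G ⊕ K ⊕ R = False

UNSATISFIABLE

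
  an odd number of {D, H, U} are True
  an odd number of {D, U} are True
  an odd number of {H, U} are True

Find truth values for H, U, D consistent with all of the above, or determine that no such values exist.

H=F; U=T; D=F

{D, H, U}: 1 true → odd ✓
{D, U}: 1 true → odd ✓
{H, U}: 1 true → odd ✓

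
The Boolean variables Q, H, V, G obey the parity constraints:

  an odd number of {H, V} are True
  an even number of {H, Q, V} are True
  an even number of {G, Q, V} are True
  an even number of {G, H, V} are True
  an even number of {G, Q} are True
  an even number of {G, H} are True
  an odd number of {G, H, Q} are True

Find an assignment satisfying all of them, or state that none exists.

Q = True, H = True, V = False, G = True

{H, V}: 1 true → odd ✓
{H, Q, V}: 2 true → even ✓
{G, Q, V}: 2 true → even ✓
{G, H, V}: 2 true → even ✓
{G, Q}: 2 true → even ✓
{G, H}: 2 true → even ✓
{G, H, Q}: 3 true → odd ✓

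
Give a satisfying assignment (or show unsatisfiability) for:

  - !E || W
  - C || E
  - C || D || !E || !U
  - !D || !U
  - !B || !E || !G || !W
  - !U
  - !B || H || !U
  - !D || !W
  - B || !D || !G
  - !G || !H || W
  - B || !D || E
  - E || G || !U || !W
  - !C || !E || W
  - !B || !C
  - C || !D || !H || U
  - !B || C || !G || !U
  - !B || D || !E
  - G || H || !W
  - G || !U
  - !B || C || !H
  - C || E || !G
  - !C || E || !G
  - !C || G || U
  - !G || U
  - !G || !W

Unit clause (!U) forces U = False.
In (!G || U) only !G is left, so G = False.
In (!C || G || U) only !C is left, so C = False.
In (C || E) only E is left, so E = True.
In (!E || W) only W is left, so W = True.
In (!D || !W) only !D is left, so D = False.
In (!B || D || !E) only !B is left, so B = False.
In (G || H || !W) only H is left, so H = True.
All clauses satisfied.

E: True, B: False, W: True, U: False, C: False, G: False, D: False, H: True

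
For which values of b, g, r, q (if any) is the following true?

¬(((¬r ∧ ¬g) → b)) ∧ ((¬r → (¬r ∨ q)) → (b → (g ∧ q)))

b: False, g: False, r: False, q: False

  ¬(((¬r ∧ ¬g) → b)) = True
    (¬r ∧ ¬g) → b = False
      ¬r ∧ ¬g = True
        ¬r = True
        ¬g = True
  (¬r → (¬r ∨ q)) → (b → (g ∧ q)) = True
    ¬r → (¬r ∨ q) = True
      ¬r = True
      ¬r ∨ q = True
        ¬r = True
    b → (g ∧ q) = True
      g ∧ q = False
Both conjuncts True, so the formula holds.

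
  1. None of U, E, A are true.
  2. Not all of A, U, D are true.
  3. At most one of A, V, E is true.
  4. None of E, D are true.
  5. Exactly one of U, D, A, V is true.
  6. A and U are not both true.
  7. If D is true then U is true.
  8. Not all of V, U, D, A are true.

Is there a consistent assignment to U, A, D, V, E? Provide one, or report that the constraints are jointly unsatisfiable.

U: False; A: False; D: False; V: True; E: False

  (1) {U, E, A}: 0 true — none ✓
  (2) {A, U, D}: 0/3 true — not all ✓
  (3) {A, V, E}: 1 true — at most one ✓
  (4) {E, D}: 0 true — none ✓
  (5) {U, D, A, V}: 1 true — exactly one ✓
  (6) A=F, U=F — not both ✓
  (7) D=F ⇒ U: vacuous ✓
  (8) {V, U, D, A}: 1/4 true — not all ✓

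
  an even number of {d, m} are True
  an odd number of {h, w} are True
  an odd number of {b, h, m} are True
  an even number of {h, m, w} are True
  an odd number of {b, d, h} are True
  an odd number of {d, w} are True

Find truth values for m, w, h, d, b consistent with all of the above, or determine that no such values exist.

m = True; w = False; h = True; d = True; b = True

{d, m}: 2 true → even ✓
{h, w}: 1 true → odd ✓
{b, h, m}: 3 true → odd ✓
{h, m, w}: 2 true → even ✓
{b, d, h}: 3 true → odd ✓
{d, w}: 1 true → odd ✓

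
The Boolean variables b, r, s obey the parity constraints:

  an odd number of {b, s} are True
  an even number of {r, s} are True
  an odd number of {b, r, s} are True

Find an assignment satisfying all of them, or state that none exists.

b = True; r = False; s = False

{b, s}: 1 true → odd ✓
{r, s}: 0 true → even ✓
{b, r, s}: 1 true → odd ✓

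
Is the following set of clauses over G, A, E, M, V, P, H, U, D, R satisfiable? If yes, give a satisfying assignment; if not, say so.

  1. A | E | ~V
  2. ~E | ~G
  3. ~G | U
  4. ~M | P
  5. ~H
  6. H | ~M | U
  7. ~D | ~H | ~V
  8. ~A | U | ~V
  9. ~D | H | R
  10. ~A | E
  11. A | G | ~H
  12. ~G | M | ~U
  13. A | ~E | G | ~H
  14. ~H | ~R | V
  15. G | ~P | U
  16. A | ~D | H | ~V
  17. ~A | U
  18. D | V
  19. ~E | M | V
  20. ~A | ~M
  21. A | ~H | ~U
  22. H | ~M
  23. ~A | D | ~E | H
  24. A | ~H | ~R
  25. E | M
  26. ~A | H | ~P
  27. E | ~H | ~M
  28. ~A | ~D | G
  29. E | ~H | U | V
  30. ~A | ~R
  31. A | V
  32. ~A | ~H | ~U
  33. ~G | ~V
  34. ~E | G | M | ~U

G = False, A = False, E = True, M = False, V = True, P = False, H = False, U = False, D = False, R = False

Unit clause (~H) forces H = False.
In (H | ~M) only ~M is left, so M = False.
In (E | M) only E is left, so E = True.
In (~E | ~G) only ~G is left, so G = False.
In (~E | M | V) only V is left, so V = True.
In (~E | G | M | ~U) only ~U is left, so U = False.
In (~A | U | ~V) only ~A is left, so A = False.
In (G | ~P | U) only ~P is left, so P = False.
In (A | ~D | H | ~V) only ~D is left, so D = False.
Set R = False.
All clauses satisfied.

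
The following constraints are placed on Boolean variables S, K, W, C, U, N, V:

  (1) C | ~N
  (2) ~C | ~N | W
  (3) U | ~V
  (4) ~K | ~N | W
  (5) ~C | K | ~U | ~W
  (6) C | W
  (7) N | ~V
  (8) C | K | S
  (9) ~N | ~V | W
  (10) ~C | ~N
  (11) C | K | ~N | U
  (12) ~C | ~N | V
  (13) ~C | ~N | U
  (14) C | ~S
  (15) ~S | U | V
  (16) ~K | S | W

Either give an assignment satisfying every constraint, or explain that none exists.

S=F, K=F, W=T, C=T, U=F, N=F, V=F

Set S = False.
Set K = False.
  then (C | K | S) forces C = True.
  then (~C | ~N) forces N = False.
  then (N | ~V) forces V = False.
Set W = True.
  then (~C | K | ~U | ~W) forces U = False.
All clauses satisfied.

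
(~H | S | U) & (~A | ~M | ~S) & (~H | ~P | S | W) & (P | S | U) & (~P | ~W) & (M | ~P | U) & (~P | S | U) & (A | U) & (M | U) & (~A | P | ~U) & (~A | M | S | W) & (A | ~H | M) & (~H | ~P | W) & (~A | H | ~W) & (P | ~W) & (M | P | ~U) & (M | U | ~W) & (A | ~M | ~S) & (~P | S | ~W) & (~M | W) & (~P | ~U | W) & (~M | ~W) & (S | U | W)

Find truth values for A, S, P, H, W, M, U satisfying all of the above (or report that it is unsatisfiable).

The formula is unsatisfiable.

Case W = True:
  (~P | ~W) forces P = False.
  Clause (P | ~W) is falsified — contradiction.
Case W = False:
  (~M | W) forces M = False.
  (M | U) forces U = True.
  (M | P | ~U) forces P = True.
  Clause (~P | ~U | W) is falsified — contradiction.
Both cases fail, so the formula is unsatisfiable.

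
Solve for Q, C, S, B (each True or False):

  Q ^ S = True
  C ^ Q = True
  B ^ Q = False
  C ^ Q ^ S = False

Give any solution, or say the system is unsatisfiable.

Q = False, C = True, S = True, B = False

Q ^ S = F ^ T = True ✓
C ^ Q = T ^ F = True ✓
B ^ Q = F ^ F = False ✓
C ^ Q ^ S = T ^ F ^ T = False ✓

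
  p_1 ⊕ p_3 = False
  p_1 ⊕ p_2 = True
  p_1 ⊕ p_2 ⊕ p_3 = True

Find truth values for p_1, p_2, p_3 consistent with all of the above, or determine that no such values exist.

p_1 = False, p_2 = True, p_3 = False

p_1 ⊕ p_3 = F ⊕ F = False ✓
p_1 ⊕ p_2 = F ⊕ T = True ✓
p_1 ⊕ p_2 ⊕ p_3 = F ⊕ T ⊕ F = True ✓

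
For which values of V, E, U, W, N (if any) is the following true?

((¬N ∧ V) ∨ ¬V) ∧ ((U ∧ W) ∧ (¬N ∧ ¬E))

V=T, E=F, U=T, W=T, N=F

  (¬N ∧ V) ∨ ¬V = True
    ¬N ∧ V = True
      ¬N = True
    ¬V = False
  (U ∧ W) ∧ (¬N ∧ ¬E) = True
    U ∧ W = True
    ¬N ∧ ¬E = True
      ¬N = True
      ¬E = True
Both conjuncts True, so the formula holds.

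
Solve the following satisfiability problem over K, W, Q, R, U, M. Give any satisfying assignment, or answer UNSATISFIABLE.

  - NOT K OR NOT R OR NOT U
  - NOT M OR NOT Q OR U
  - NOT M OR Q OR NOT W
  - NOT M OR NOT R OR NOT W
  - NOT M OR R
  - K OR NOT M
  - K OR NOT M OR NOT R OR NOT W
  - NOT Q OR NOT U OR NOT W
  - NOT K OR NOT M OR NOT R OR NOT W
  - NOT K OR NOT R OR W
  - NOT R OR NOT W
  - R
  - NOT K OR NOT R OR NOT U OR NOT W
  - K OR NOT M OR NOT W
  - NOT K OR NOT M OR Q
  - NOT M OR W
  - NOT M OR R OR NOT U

Unit clause (R) forces R = True.
In (NOT R OR NOT W) only NOT W is left, so W = False.
In (NOT M OR W) only NOT M is left, so M = False.
In (NOT K OR NOT R OR W) only NOT K is left, so K = False.
Set Q = True.
Set U = True.
All clauses satisfied.

K = False, W = False, Q = True, R = True, U = True, M = False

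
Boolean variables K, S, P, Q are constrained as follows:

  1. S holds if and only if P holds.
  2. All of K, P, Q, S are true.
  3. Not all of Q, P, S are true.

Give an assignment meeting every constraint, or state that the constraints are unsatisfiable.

Unsatisfiable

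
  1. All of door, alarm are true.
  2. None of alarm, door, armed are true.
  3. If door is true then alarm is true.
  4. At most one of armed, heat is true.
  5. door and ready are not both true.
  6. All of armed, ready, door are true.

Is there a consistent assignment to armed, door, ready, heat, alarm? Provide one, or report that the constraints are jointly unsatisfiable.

Unsatisfiable — no assignment works.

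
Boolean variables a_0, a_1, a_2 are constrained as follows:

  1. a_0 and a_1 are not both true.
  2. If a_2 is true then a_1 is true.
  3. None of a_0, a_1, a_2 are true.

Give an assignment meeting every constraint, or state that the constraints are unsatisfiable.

a_0=F, a_1=F, a_2=F

  (1) a_0=F, a_1=F — not both ✓
  (2) a_2=F ⇒ a_1: vacuous ✓
  (3) {a_0, a_1, a_2}: 0 true — none ✓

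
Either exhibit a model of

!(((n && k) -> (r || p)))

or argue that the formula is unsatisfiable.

n = True; r = False; p = False; k = True

  !(((n && k) -> (r || p))) = True
    (n && k) -> (r || p) = False
      n && k = True
      r || p = False
The formula evaluates to True.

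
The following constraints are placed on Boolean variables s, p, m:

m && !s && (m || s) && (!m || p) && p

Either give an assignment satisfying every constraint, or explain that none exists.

s=F, p=T, m=T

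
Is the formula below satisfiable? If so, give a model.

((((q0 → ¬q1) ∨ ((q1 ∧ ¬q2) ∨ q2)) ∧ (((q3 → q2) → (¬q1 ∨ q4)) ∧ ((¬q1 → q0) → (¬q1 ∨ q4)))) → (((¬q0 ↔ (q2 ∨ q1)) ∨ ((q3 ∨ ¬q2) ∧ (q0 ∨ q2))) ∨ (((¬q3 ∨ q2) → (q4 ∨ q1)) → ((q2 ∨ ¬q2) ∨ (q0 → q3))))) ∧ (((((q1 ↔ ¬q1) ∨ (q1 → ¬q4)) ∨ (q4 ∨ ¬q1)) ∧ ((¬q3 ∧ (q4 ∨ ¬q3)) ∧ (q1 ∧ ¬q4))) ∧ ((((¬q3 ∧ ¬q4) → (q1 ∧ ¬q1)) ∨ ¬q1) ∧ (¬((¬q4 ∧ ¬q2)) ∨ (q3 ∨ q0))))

Case q1 = True: the formula simplifies to (((¬q0 ∨ (¬q2 ∨ q2)) ∧ (((q3 → q2) → q4) ∧ q4)) → ((¬q0 ∨ ((q3 ∨ ¬q2) ∧ (q0 ∨ q2))) ∨ ((q2 ∨ ¬q2) ∨ (q0 → q3)))) ∧ (((¬q4 ∨ q4) ∧ ((¬q3 ∧ (q4 ∨ ¬q3)) ∧ ¬q4)) ∧ (¬((¬q3 ∧ ¬q4)) ∧ (¬((¬q4 ∧ ¬q2)) ∨ (q3 ∨ q0)))).
  q4 = True: the conjunct ¬q4 is False.
  q4 = False: simplifies to (¬q3 ∧ ¬q3) ∧ (¬(¬q3) ∧ (¬(¬q2) ∨ (q3 ∨ q0))).
    q3 = True: the conjunct ¬q3 is False.
    q3 = False: the conjunct ¬(¬q3) becomes ¬(¬False) = False.
Case q1 = False: the conjunct q1 is False.
Both cases fail — unsatisfiable.

Unsatisfiable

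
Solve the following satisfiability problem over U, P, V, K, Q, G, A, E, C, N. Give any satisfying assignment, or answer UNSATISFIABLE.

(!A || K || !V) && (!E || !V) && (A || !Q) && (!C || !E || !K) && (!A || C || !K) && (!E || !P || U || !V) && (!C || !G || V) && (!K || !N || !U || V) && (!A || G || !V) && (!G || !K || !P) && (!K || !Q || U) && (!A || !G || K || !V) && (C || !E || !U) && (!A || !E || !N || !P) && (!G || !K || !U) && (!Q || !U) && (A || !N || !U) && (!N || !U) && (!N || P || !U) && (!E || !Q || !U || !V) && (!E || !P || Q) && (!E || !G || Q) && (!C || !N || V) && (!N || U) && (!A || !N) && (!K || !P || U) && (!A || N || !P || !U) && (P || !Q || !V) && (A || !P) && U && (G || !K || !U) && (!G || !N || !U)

Unit clause (U) forces U = True.
In (!Q || !U) only !Q is left, so Q = False.
In (!N || !U) only !N is left, so N = False.
Try P = True:
  (!E || !P || Q) forces E = False.
  (!A || N || !P || !U) forces A = False.
  clause (A || !P) is falsified — backtrack.
So P = False.
Set V = False.
Set K = False.
Set G = False.
Set A = True.
Set E = False.
Set C = False.
All clauses satisfied.

U = True; P = False; V = False; K = False; Q = False; G = False; A = True; E = False; C = False; N = False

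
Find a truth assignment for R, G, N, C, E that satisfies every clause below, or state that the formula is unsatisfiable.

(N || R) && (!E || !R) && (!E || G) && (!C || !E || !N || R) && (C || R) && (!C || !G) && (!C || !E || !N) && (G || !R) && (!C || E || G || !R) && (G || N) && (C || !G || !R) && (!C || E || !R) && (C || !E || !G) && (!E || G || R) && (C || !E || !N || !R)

R = False, G = False, N = True, C = True, E = False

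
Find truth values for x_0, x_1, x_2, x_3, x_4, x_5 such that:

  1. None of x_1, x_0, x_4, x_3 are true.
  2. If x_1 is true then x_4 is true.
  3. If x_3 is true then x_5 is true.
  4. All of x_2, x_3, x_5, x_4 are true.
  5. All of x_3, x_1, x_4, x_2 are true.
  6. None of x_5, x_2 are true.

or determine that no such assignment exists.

Case x_1 = True:
  Constraint (1) is violated (x_1=T) — contradiction.
Case x_1 = False:
  Constraint (5) is violated (x_1=F) — contradiction.
Both cases fail — unsatisfiable.

Unsatisfiable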